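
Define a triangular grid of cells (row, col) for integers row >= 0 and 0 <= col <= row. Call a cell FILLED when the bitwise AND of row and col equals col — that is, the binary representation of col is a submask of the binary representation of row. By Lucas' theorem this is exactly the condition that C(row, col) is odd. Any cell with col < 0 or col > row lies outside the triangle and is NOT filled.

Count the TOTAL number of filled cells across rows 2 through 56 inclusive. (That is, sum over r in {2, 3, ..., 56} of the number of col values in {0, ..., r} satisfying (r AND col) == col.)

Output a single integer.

Answer: 518

Derivation:
r2=10 pc1: +2 =2
r3=11 pc2: +4 =6
r4=100 pc1: +2 =8
r5=101 pc2: +4 =12
r6=110 pc2: +4 =16
r7=111 pc3: +8 =24
r8=1000 pc1: +2 =26
r9=1001 pc2: +4 =30
r10=1010 pc2: +4 =34
r11=1011 pc3: +8 =42
r12=1100 pc2: +4 =46
r13=1101 pc3: +8 =54
r14=1110 pc3: +8 =62
r15=1111 pc4: +16 =78
r16=10000 pc1: +2 =80
r17=10001 pc2: +4 =84
r18=10010 pc2: +4 =88
r19=10011 pc3: +8 =96
r20=10100 pc2: +4 =100
r21=10101 pc3: +8 =108
r22=10110 pc3: +8 =116
r23=10111 pc4: +16 =132
r24=11000 pc2: +4 =136
r25=11001 pc3: +8 =144
r26=11010 pc3: +8 =152
r27=11011 pc4: +16 =168
r28=11100 pc3: +8 =176
r29=11101 pc4: +16 =192
r30=11110 pc4: +16 =208
r31=11111 pc5: +32 =240
r32=100000 pc1: +2 =242
r33=100001 pc2: +4 =246
r34=100010 pc2: +4 =250
r35=100011 pc3: +8 =258
r36=100100 pc2: +4 =262
r37=100101 pc3: +8 =270
r38=100110 pc3: +8 =278
r39=100111 pc4: +16 =294
r40=101000 pc2: +4 =298
r41=101001 pc3: +8 =306
r42=101010 pc3: +8 =314
r43=101011 pc4: +16 =330
r44=101100 pc3: +8 =338
r45=101101 pc4: +16 =354
r46=101110 pc4: +16 =370
r47=101111 pc5: +32 =402
r48=110000 pc2: +4 =406
r49=110001 pc3: +8 =414
r50=110010 pc3: +8 =422
r51=110011 pc4: +16 =438
r52=110100 pc3: +8 =446
r53=110101 pc4: +16 =462
r54=110110 pc4: +16 =478
r55=110111 pc5: +32 =510
r56=111000 pc3: +8 =518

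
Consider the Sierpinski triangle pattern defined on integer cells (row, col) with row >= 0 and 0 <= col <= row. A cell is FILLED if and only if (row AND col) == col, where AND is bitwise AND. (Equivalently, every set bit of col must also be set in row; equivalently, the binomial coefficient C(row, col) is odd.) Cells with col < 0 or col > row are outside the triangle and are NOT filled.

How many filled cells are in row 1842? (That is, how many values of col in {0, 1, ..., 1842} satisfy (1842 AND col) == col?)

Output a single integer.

1842 in binary = 11100110010
popcount(1842) = number of 1-bits in 11100110010 = 6
A col c satisfies (1842 AND c) == c iff every set bit of c is also set in 1842; each of the 6 set bits of 1842 can independently be on or off in c.
count = 2^6 = 64

Answer: 64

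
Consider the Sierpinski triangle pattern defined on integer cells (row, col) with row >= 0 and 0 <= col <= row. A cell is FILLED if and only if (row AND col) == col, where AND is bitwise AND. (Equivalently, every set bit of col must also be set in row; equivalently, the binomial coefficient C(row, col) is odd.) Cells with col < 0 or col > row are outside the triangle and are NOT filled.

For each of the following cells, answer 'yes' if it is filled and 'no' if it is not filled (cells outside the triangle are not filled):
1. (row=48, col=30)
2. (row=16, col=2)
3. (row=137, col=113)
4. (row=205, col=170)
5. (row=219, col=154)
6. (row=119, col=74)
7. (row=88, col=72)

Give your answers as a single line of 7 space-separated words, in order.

Answer: no no no no yes no yes

Derivation:
(48,30): row=0b110000, col=0b11110, row AND col = 0b10000 = 16; 16 != 30 -> empty
(16,2): row=0b10000, col=0b10, row AND col = 0b0 = 0; 0 != 2 -> empty
(137,113): row=0b10001001, col=0b1110001, row AND col = 0b1 = 1; 1 != 113 -> empty
(205,170): row=0b11001101, col=0b10101010, row AND col = 0b10001000 = 136; 136 != 170 -> empty
(219,154): row=0b11011011, col=0b10011010, row AND col = 0b10011010 = 154; 154 == 154 -> filled
(119,74): row=0b1110111, col=0b1001010, row AND col = 0b1000010 = 66; 66 != 74 -> empty
(88,72): row=0b1011000, col=0b1001000, row AND col = 0b1001000 = 72; 72 == 72 -> filled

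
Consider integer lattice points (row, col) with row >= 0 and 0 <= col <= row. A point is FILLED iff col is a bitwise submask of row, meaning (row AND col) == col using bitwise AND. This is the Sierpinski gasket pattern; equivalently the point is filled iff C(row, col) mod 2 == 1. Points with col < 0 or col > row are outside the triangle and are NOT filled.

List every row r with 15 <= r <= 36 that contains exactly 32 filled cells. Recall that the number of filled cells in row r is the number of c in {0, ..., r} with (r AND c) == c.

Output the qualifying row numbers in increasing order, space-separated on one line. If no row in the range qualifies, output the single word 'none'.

Row r has 2^popcount(r) filled cells, so we need popcount(r) = log2(32) = 5.
Scan r = 15..36 and keep those with exactly 5 one-bits:
r=15=1111 popcount=4 -> skip
r=16=10000 popcount=1 -> skip
r=17=10001 popcount=2 -> skip
r=18=10010 popcount=2 -> skip
r=19=10011 popcount=3 -> skip
r=20=10100 popcount=2 -> skip
r=21=10101 popcount=3 -> skip
r=22=10110 popcount=3 -> skip
r=23=10111 popcount=4 -> skip
r=24=11000 popcount=2 -> skip
r=25=11001 popcount=3 -> skip
r=26=11010 popcount=3 -> skip
r=27=11011 popcount=4 -> skip
r=28=11100 popcount=3 -> skip
r=29=11101 popcount=4 -> skip
r=30=11110 popcount=4 -> skip
r=31=11111 popcount=5 -> KEEP
r=32=100000 popcount=1 -> skip
r=33=100001 popcount=2 -> skip
r=34=100010 popcount=2 -> skip
r=35=100011 popcount=3 -> skip
r=36=100100 popcount=2 -> skip
Kept rows: 31

Answer: 31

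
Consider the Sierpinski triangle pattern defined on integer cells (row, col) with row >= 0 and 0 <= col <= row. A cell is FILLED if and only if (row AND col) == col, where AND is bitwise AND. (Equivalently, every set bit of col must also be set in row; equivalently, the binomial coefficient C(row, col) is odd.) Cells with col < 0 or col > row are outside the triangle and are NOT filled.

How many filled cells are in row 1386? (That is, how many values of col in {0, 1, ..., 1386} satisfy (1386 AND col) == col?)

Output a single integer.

Answer: 64

Derivation:
1386 in binary = 10101101010
popcount(1386) = number of 1-bits in 10101101010 = 6
A col c satisfies (1386 AND c) == c iff every set bit of c is also set in 1386; each of the 6 set bits of 1386 can independently be on or off in c.
count = 2^6 = 64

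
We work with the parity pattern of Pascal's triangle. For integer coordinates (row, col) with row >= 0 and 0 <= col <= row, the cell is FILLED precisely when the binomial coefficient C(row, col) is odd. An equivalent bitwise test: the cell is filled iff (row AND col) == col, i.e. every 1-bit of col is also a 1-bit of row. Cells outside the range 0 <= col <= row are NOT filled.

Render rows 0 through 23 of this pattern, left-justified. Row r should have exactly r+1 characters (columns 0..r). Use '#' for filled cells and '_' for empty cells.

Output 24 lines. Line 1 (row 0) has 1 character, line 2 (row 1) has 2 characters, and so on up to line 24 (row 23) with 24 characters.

Answer: #
##
#_#
####
#___#
##__##
#_#_#_#
########
#_______#
##______##
#_#_____#_#
####____####
#___#___#___#
##__##__##__##
#_#_#_#_#_#_#_#
################
#_______________#
##______________##
#_#_____________#_#
####____________####
#___#___________#___#
##__##__________##__##
#_#_#_#_________#_#_#_#
########________########

Derivation:
r0=0: #
r1=1: ##
r2=10: #_#
r3=11: ####
r4=100: #___#
r5=101: ##__##
r6=110: #_#_#_#
r7=111: ########
r8=1000: #_______#
r9=1001: ##______##
r10=1010: #_#_____#_#
r11=1011: ####____####
r12=1100: #___#___#___#
r13=1101: ##__##__##__##
r14=1110: #_#_#_#_#_#_#_#
r15=1111: ################
r16=10000: #_______________#
r17=10001: ##______________##
r18=10010: #_#_____________#_#
r19=10011: ####____________####
r20=10100: #___#___________#___#
r21=10101: ##__##__________##__##
r22=10110: #_#_#_#_________#_#_#_#
r23=10111: ########________########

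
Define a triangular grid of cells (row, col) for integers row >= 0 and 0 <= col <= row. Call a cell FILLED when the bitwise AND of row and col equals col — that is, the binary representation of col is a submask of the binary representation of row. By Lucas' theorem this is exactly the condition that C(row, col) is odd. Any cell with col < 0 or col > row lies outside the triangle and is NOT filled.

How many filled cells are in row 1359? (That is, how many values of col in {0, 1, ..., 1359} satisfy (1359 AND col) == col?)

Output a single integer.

1359 in binary = 10101001111
popcount(1359) = number of 1-bits in 10101001111 = 7
A col c satisfies (1359 AND c) == c iff every set bit of c is also set in 1359; each of the 7 set bits of 1359 can independently be on or off in c.
count = 2^7 = 128

Answer: 128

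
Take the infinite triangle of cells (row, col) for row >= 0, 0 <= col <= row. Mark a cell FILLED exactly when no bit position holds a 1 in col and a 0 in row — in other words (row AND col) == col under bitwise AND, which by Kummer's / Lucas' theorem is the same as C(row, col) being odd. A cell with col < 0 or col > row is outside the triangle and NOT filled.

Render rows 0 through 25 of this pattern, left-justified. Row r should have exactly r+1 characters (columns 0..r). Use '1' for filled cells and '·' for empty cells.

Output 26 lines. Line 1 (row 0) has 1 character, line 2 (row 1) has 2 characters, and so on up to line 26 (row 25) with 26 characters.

r0=0: 1
r1=1: 11
r2=10: 1·1
r3=11: 1111
r4=100: 1···1
r5=101: 11··11
r6=110: 1·1·1·1
r7=111: 11111111
r8=1000: 1·······1
r9=1001: 11······11
r10=1010: 1·1·····1·1
r11=1011: 1111····1111
r12=1100: 1···1···1···1
r13=1101: 11··11··11··11
r14=1110: 1·1·1·1·1·1·1·1
r15=1111: 1111111111111111
r16=10000: 1···············1
r17=10001: 11··············11
r18=10010: 1·1·············1·1
r19=10011: 1111············1111
r20=10100: 1···1···········1···1
r21=10101: 11··11··········11··11
r22=10110: 1·1·1·1·········1·1·1·1
r23=10111: 11111111········11111111
r24=11000: 1·······1·······1·······1
r25=11001: 11······11······11······11

Answer: 1
11
1·1
1111
1···1
11··11
1·1·1·1
11111111
1·······1
11······11
1·1·····1·1
1111····1111
1···1···1···1
11··11··11··11
1·1·1·1·1·1·1·1
1111111111111111
1···············1
11··············11
1·1·············1·1
1111············1111
1···1···········1···1
11··11··········11··11
1·1·1·1·········1·1·1·1
11111111········11111111
1·······1·······1·······1
11······11······11······11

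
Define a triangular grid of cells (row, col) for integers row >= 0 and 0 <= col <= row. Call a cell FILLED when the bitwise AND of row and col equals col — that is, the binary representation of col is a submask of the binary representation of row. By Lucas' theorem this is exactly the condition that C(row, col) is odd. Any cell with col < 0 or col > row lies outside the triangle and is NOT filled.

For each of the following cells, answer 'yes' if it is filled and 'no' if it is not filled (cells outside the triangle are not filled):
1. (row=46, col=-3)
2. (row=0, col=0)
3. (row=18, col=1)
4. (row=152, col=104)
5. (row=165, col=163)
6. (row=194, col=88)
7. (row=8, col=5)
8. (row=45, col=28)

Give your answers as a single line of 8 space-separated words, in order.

Answer: no yes no no no no no no

Derivation:
(46,-3): col outside [0, 46] -> not filled
(0,0): row=0b0, col=0b0, row AND col = 0b0 = 0; 0 == 0 -> filled
(18,1): row=0b10010, col=0b1, row AND col = 0b0 = 0; 0 != 1 -> empty
(152,104): row=0b10011000, col=0b1101000, row AND col = 0b1000 = 8; 8 != 104 -> empty
(165,163): row=0b10100101, col=0b10100011, row AND col = 0b10100001 = 161; 161 != 163 -> empty
(194,88): row=0b11000010, col=0b1011000, row AND col = 0b1000000 = 64; 64 != 88 -> empty
(8,5): row=0b1000, col=0b101, row AND col = 0b0 = 0; 0 != 5 -> empty
(45,28): row=0b101101, col=0b11100, row AND col = 0b1100 = 12; 12 != 28 -> empty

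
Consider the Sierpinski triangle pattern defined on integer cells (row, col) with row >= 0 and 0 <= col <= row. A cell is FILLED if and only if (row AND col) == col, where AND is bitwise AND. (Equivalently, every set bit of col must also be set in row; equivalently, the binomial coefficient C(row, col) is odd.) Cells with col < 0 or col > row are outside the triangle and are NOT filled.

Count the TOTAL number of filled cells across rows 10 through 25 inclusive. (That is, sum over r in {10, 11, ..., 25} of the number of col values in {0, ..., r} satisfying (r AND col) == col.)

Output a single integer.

r10=1010 pc2: +4 =4
r11=1011 pc3: +8 =12
r12=1100 pc2: +4 =16
r13=1101 pc3: +8 =24
r14=1110 pc3: +8 =32
r15=1111 pc4: +16 =48
r16=10000 pc1: +2 =50
r17=10001 pc2: +4 =54
r18=10010 pc2: +4 =58
r19=10011 pc3: +8 =66
r20=10100 pc2: +4 =70
r21=10101 pc3: +8 =78
r22=10110 pc3: +8 =86
r23=10111 pc4: +16 =102
r24=11000 pc2: +4 =106
r25=11001 pc3: +8 =114

Answer: 114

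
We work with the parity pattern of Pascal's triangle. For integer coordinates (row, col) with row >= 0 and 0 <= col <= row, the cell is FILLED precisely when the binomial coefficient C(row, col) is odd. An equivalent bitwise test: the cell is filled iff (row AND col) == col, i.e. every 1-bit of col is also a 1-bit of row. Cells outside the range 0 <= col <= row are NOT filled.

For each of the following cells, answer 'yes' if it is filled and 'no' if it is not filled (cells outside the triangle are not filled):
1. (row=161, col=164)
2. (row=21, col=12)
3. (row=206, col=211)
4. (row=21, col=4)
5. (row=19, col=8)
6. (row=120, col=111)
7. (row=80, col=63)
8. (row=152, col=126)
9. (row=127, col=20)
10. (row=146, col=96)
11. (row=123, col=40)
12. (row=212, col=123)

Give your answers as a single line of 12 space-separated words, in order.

Answer: no no no yes no no no no yes no yes no

Derivation:
(161,164): col outside [0, 161] -> not filled
(21,12): row=0b10101, col=0b1100, row AND col = 0b100 = 4; 4 != 12 -> empty
(206,211): col outside [0, 206] -> not filled
(21,4): row=0b10101, col=0b100, row AND col = 0b100 = 4; 4 == 4 -> filled
(19,8): row=0b10011, col=0b1000, row AND col = 0b0 = 0; 0 != 8 -> empty
(120,111): row=0b1111000, col=0b1101111, row AND col = 0b1101000 = 104; 104 != 111 -> empty
(80,63): row=0b1010000, col=0b111111, row AND col = 0b10000 = 16; 16 != 63 -> empty
(152,126): row=0b10011000, col=0b1111110, row AND col = 0b11000 = 24; 24 != 126 -> empty
(127,20): row=0b1111111, col=0b10100, row AND col = 0b10100 = 20; 20 == 20 -> filled
(146,96): row=0b10010010, col=0b1100000, row AND col = 0b0 = 0; 0 != 96 -> empty
(123,40): row=0b1111011, col=0b101000, row AND col = 0b101000 = 40; 40 == 40 -> filled
(212,123): row=0b11010100, col=0b1111011, row AND col = 0b1010000 = 80; 80 != 123 -> empty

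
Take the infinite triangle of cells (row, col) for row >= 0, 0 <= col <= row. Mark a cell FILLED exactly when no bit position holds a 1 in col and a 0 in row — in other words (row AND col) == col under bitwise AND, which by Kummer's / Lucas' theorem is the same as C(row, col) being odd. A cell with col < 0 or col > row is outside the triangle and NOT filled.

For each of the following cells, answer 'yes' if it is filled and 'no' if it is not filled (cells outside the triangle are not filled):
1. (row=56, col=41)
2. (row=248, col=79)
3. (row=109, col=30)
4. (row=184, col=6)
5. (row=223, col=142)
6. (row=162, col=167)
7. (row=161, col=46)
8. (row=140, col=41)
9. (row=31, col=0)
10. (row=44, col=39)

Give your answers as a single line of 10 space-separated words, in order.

(56,41): row=0b111000, col=0b101001, row AND col = 0b101000 = 40; 40 != 41 -> empty
(248,79): row=0b11111000, col=0b1001111, row AND col = 0b1001000 = 72; 72 != 79 -> empty
(109,30): row=0b1101101, col=0b11110, row AND col = 0b1100 = 12; 12 != 30 -> empty
(184,6): row=0b10111000, col=0b110, row AND col = 0b0 = 0; 0 != 6 -> empty
(223,142): row=0b11011111, col=0b10001110, row AND col = 0b10001110 = 142; 142 == 142 -> filled
(162,167): col outside [0, 162] -> not filled
(161,46): row=0b10100001, col=0b101110, row AND col = 0b100000 = 32; 32 != 46 -> empty
(140,41): row=0b10001100, col=0b101001, row AND col = 0b1000 = 8; 8 != 41 -> empty
(31,0): row=0b11111, col=0b0, row AND col = 0b0 = 0; 0 == 0 -> filled
(44,39): row=0b101100, col=0b100111, row AND col = 0b100100 = 36; 36 != 39 -> empty

Answer: no no no no yes no no no yes no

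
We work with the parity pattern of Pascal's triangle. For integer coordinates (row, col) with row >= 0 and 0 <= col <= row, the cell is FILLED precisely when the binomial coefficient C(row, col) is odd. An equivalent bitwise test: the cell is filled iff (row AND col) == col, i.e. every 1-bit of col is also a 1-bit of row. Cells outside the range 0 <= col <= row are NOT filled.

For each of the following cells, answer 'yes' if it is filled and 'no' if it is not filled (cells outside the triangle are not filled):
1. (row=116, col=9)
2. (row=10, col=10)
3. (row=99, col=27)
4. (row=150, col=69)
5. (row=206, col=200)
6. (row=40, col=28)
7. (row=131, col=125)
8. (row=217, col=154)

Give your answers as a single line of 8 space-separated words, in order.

Answer: no yes no no yes no no no

Derivation:
(116,9): row=0b1110100, col=0b1001, row AND col = 0b0 = 0; 0 != 9 -> empty
(10,10): row=0b1010, col=0b1010, row AND col = 0b1010 = 10; 10 == 10 -> filled
(99,27): row=0b1100011, col=0b11011, row AND col = 0b11 = 3; 3 != 27 -> empty
(150,69): row=0b10010110, col=0b1000101, row AND col = 0b100 = 4; 4 != 69 -> empty
(206,200): row=0b11001110, col=0b11001000, row AND col = 0b11001000 = 200; 200 == 200 -> filled
(40,28): row=0b101000, col=0b11100, row AND col = 0b1000 = 8; 8 != 28 -> empty
(131,125): row=0b10000011, col=0b1111101, row AND col = 0b1 = 1; 1 != 125 -> empty
(217,154): row=0b11011001, col=0b10011010, row AND col = 0b10011000 = 152; 152 != 154 -> empty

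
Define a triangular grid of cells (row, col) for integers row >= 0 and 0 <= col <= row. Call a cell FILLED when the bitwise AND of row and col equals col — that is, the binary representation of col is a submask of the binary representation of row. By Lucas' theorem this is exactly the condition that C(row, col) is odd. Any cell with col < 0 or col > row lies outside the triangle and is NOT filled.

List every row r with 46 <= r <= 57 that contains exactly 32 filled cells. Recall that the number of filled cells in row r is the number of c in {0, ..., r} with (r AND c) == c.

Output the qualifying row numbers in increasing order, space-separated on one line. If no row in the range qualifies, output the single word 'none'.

Answer: 47 55

Derivation:
Row r has 2^popcount(r) filled cells, so we need popcount(r) = log2(32) = 5.
Scan r = 46..57 and keep those with exactly 5 one-bits:
r=46=101110 popcount=4 -> skip
r=47=101111 popcount=5 -> KEEP
r=48=110000 popcount=2 -> skip
r=49=110001 popcount=3 -> skip
r=50=110010 popcount=3 -> skip
r=51=110011 popcount=4 -> skip
r=52=110100 popcount=3 -> skip
r=53=110101 popcount=4 -> skip
r=54=110110 popcount=4 -> skip
r=55=110111 popcount=5 -> KEEP
r=56=111000 popcount=3 -> skip
r=57=111001 popcount=4 -> skip
Kept rows: 47 55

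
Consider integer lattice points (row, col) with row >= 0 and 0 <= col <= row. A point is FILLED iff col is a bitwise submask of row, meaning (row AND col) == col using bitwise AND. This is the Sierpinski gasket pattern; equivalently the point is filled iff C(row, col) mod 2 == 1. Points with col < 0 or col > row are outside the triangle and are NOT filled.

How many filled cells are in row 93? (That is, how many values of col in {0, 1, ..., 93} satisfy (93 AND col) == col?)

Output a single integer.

93 in binary = 1011101
popcount(93) = number of 1-bits in 1011101 = 5
A col c satisfies (93 AND c) == c iff every set bit of c is also set in 93; each of the 5 set bits of 93 can independently be on or off in c.
count = 2^5 = 32

Answer: 32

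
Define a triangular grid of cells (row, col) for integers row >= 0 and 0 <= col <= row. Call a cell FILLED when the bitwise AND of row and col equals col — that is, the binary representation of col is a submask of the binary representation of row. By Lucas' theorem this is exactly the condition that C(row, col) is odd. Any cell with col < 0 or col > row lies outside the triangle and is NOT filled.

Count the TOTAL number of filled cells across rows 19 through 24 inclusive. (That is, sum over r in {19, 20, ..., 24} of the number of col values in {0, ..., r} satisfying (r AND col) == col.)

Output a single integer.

Answer: 48

Derivation:
r19=10011 pc3: +8 =8
r20=10100 pc2: +4 =12
r21=10101 pc3: +8 =20
r22=10110 pc3: +8 =28
r23=10111 pc4: +16 =44
r24=11000 pc2: +4 =48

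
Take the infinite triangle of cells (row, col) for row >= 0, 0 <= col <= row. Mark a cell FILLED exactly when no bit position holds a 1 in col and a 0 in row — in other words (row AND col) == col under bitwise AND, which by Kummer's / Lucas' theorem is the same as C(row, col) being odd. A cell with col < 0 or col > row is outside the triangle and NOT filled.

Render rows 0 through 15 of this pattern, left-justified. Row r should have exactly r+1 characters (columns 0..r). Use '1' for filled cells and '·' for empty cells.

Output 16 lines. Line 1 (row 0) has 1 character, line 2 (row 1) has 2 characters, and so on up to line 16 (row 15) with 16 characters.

r0=0: 1
r1=1: 11
r2=10: 1·1
r3=11: 1111
r4=100: 1···1
r5=101: 11··11
r6=110: 1·1·1·1
r7=111: 11111111
r8=1000: 1·······1
r9=1001: 11······11
r10=1010: 1·1·····1·1
r11=1011: 1111····1111
r12=1100: 1···1···1···1
r13=1101: 11··11··11··11
r14=1110: 1·1·1·1·1·1·1·1
r15=1111: 1111111111111111

Answer: 1
11
1·1
1111
1···1
11··11
1·1·1·1
11111111
1·······1
11······11
1·1·····1·1
1111····1111
1···1···1···1
11··11··11··11
1·1·1·1·1·1·1·1
1111111111111111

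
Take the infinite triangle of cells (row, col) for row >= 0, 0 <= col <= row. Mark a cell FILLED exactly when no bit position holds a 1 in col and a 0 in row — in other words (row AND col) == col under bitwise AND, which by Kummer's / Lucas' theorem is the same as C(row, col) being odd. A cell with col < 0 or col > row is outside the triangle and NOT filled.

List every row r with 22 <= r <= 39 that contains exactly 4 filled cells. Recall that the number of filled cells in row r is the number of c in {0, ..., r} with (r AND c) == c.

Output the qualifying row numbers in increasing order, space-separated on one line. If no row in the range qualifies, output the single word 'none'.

Answer: 24 33 34 36

Derivation:
Row r has 2^popcount(r) filled cells, so we need popcount(r) = log2(4) = 2.
Scan r = 22..39 and keep those with exactly 2 one-bits:
r=22=10110 popcount=3 -> skip
r=23=10111 popcount=4 -> skip
r=24=11000 popcount=2 -> KEEP
r=25=11001 popcount=3 -> skip
r=26=11010 popcount=3 -> skip
r=27=11011 popcount=4 -> skip
r=28=11100 popcount=3 -> skip
r=29=11101 popcount=4 -> skip
r=30=11110 popcount=4 -> skip
r=31=11111 popcount=5 -> skip
r=32=100000 popcount=1 -> skip
r=33=100001 popcount=2 -> KEEP
r=34=100010 popcount=2 -> KEEP
r=35=100011 popcount=3 -> skip
r=36=100100 popcount=2 -> KEEP
r=37=100101 popcount=3 -> skip
r=38=100110 popcount=3 -> skip
r=39=100111 popcount=4 -> skip
Kept rows: 24 33 34 36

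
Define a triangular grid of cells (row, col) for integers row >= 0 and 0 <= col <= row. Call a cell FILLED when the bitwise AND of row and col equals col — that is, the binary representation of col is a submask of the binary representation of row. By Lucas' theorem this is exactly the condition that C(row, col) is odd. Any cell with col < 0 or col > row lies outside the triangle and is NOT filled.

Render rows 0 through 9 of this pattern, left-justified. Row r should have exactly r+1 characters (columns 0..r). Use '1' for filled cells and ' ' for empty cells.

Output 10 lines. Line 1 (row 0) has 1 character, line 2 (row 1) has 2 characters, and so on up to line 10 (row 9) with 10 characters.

Answer: 1
11
1 1
1111
1   1
11  11
1 1 1 1
11111111
1       1
11      11

Derivation:
r0=0: 1
r1=1: 11
r2=10: 1 1
r3=11: 1111
r4=100: 1   1
r5=101: 11  11
r6=110: 1 1 1 1
r7=111: 11111111
r8=1000: 1       1
r9=1001: 11      11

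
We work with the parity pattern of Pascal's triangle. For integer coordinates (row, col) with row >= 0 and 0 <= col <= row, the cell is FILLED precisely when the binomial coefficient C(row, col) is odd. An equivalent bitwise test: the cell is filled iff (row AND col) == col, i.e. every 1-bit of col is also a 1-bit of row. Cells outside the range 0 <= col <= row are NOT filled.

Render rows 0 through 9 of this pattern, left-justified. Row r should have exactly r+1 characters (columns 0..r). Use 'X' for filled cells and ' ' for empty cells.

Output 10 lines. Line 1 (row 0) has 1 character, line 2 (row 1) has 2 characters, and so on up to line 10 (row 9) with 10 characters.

Answer: X
XX
X X
XXXX
X   X
XX  XX
X X X X
XXXXXXXX
X       X
XX      XX

Derivation:
r0=0: X
r1=1: XX
r2=10: X X
r3=11: XXXX
r4=100: X   X
r5=101: XX  XX
r6=110: X X X X
r7=111: XXXXXXXX
r8=1000: X       X
r9=1001: XX      XX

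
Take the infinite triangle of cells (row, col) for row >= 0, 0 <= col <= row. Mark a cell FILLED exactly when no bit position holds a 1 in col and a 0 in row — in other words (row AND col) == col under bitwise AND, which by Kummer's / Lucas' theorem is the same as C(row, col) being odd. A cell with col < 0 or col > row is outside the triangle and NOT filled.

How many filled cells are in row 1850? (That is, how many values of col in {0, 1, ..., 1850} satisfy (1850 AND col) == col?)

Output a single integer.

1850 in binary = 11100111010
popcount(1850) = number of 1-bits in 11100111010 = 7
A col c satisfies (1850 AND c) == c iff every set bit of c is also set in 1850; each of the 7 set bits of 1850 can independently be on or off in c.
count = 2^7 = 128

Answer: 128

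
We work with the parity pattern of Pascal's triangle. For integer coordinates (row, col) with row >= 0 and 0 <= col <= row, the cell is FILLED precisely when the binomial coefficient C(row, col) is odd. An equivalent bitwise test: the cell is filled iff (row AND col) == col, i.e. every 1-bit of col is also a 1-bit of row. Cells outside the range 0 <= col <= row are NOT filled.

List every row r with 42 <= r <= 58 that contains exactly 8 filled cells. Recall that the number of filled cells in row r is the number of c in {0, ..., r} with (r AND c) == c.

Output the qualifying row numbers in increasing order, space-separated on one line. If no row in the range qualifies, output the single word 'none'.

Answer: 42 44 49 50 52 56

Derivation:
Row r has 2^popcount(r) filled cells, so we need popcount(r) = log2(8) = 3.
Scan r = 42..58 and keep those with exactly 3 one-bits:
r=42=101010 popcount=3 -> KEEP
r=43=101011 popcount=4 -> skip
r=44=101100 popcount=3 -> KEEP
r=45=101101 popcount=4 -> skip
r=46=101110 popcount=4 -> skip
r=47=101111 popcount=5 -> skip
r=48=110000 popcount=2 -> skip
r=49=110001 popcount=3 -> KEEP
r=50=110010 popcount=3 -> KEEP
r=51=110011 popcount=4 -> skip
r=52=110100 popcount=3 -> KEEP
r=53=110101 popcount=4 -> skip
r=54=110110 popcount=4 -> skip
r=55=110111 popcount=5 -> skip
r=56=111000 popcount=3 -> KEEP
r=57=111001 popcount=4 -> skip
r=58=111010 popcount=4 -> skip
Kept rows: 42 44 49 50 52 56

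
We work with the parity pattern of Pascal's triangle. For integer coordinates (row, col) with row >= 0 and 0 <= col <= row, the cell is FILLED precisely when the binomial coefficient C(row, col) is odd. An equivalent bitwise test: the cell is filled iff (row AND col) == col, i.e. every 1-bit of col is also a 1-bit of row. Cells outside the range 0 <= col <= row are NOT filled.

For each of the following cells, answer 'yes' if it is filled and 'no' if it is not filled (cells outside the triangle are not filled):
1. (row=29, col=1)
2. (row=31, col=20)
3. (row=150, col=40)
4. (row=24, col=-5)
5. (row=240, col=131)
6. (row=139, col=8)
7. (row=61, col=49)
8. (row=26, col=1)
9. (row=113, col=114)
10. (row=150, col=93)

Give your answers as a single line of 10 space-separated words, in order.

(29,1): row=0b11101, col=0b1, row AND col = 0b1 = 1; 1 == 1 -> filled
(31,20): row=0b11111, col=0b10100, row AND col = 0b10100 = 20; 20 == 20 -> filled
(150,40): row=0b10010110, col=0b101000, row AND col = 0b0 = 0; 0 != 40 -> empty
(24,-5): col outside [0, 24] -> not filled
(240,131): row=0b11110000, col=0b10000011, row AND col = 0b10000000 = 128; 128 != 131 -> empty
(139,8): row=0b10001011, col=0b1000, row AND col = 0b1000 = 8; 8 == 8 -> filled
(61,49): row=0b111101, col=0b110001, row AND col = 0b110001 = 49; 49 == 49 -> filled
(26,1): row=0b11010, col=0b1, row AND col = 0b0 = 0; 0 != 1 -> empty
(113,114): col outside [0, 113] -> not filled
(150,93): row=0b10010110, col=0b1011101, row AND col = 0b10100 = 20; 20 != 93 -> empty

Answer: yes yes no no no yes yes no no no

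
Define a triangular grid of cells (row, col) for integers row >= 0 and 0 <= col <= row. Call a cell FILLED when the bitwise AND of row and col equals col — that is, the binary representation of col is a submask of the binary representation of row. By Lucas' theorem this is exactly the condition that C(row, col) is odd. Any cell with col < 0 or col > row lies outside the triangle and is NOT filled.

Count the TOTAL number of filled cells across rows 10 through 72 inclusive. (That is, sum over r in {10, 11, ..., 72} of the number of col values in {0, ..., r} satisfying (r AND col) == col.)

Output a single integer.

r10=1010 pc2: +4 =4
r11=1011 pc3: +8 =12
r12=1100 pc2: +4 =16
r13=1101 pc3: +8 =24
r14=1110 pc3: +8 =32
r15=1111 pc4: +16 =48
r16=10000 pc1: +2 =50
r17=10001 pc2: +4 =54
r18=10010 pc2: +4 =58
r19=10011 pc3: +8 =66
r20=10100 pc2: +4 =70
r21=10101 pc3: +8 =78
r22=10110 pc3: +8 =86
r23=10111 pc4: +16 =102
r24=11000 pc2: +4 =106
r25=11001 pc3: +8 =114
r26=11010 pc3: +8 =122
r27=11011 pc4: +16 =138
r28=11100 pc3: +8 =146
r29=11101 pc4: +16 =162
r30=11110 pc4: +16 =178
r31=11111 pc5: +32 =210
r32=100000 pc1: +2 =212
r33=100001 pc2: +4 =216
r34=100010 pc2: +4 =220
r35=100011 pc3: +8 =228
r36=100100 pc2: +4 =232
r37=100101 pc3: +8 =240
r38=100110 pc3: +8 =248
r39=100111 pc4: +16 =264
r40=101000 pc2: +4 =268
r41=101001 pc3: +8 =276
r42=101010 pc3: +8 =284
r43=101011 pc4: +16 =300
r44=101100 pc3: +8 =308
r45=101101 pc4: +16 =324
r46=101110 pc4: +16 =340
r47=101111 pc5: +32 =372
r48=110000 pc2: +4 =376
r49=110001 pc3: +8 =384
r50=110010 pc3: +8 =392
r51=110011 pc4: +16 =408
r52=110100 pc3: +8 =416
r53=110101 pc4: +16 =432
r54=110110 pc4: +16 =448
r55=110111 pc5: +32 =480
r56=111000 pc3: +8 =488
r57=111001 pc4: +16 =504
r58=111010 pc4: +16 =520
r59=111011 pc5: +32 =552
r60=111100 pc4: +16 =568
r61=111101 pc5: +32 =600
r62=111110 pc5: +32 =632
r63=111111 pc6: +64 =696
r64=1000000 pc1: +2 =698
r65=1000001 pc2: +4 =702
r66=1000010 pc2: +4 =706
r67=1000011 pc3: +8 =714
r68=1000100 pc2: +4 =718
r69=1000101 pc3: +8 =726
r70=1000110 pc3: +8 =734
r71=1000111 pc4: +16 =750
r72=1001000 pc2: +4 =754

Answer: 754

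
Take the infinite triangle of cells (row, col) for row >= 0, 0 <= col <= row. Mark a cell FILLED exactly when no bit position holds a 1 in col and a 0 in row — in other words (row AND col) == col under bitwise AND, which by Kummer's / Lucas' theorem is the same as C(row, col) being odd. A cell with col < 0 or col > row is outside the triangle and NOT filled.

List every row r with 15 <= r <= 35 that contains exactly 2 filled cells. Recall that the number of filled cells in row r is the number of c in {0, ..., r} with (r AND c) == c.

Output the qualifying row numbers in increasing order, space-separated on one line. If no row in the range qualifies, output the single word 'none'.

Answer: 16 32

Derivation:
Row r has 2^popcount(r) filled cells, so we need popcount(r) = log2(2) = 1.
Scan r = 15..35 and keep those with exactly 1 one-bits:
r=15=1111 popcount=4 -> skip
r=16=10000 popcount=1 -> KEEP
r=17=10001 popcount=2 -> skip
r=18=10010 popcount=2 -> skip
r=19=10011 popcount=3 -> skip
r=20=10100 popcount=2 -> skip
r=21=10101 popcount=3 -> skip
r=22=10110 popcount=3 -> skip
r=23=10111 popcount=4 -> skip
r=24=11000 popcount=2 -> skip
r=25=11001 popcount=3 -> skip
r=26=11010 popcount=3 -> skip
r=27=11011 popcount=4 -> skip
r=28=11100 popcount=3 -> skip
r=29=11101 popcount=4 -> skip
r=30=11110 popcount=4 -> skip
r=31=11111 popcount=5 -> skip
r=32=100000 popcount=1 -> KEEP
r=33=100001 popcount=2 -> skip
r=34=100010 popcount=2 -> skip
r=35=100011 popcount=3 -> skip
Kept rows: 16 32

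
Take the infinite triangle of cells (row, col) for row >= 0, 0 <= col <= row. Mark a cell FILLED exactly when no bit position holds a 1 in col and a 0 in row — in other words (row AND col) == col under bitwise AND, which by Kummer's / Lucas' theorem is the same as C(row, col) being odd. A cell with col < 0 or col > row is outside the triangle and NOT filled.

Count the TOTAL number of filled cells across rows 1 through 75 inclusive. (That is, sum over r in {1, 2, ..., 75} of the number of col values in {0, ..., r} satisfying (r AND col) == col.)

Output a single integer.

Answer: 818

Derivation:
r1=1 pc1: +2 =2
r2=10 pc1: +2 =4
r3=11 pc2: +4 =8
r4=100 pc1: +2 =10
r5=101 pc2: +4 =14
r6=110 pc2: +4 =18
r7=111 pc3: +8 =26
r8=1000 pc1: +2 =28
r9=1001 pc2: +4 =32
r10=1010 pc2: +4 =36
r11=1011 pc3: +8 =44
r12=1100 pc2: +4 =48
r13=1101 pc3: +8 =56
r14=1110 pc3: +8 =64
r15=1111 pc4: +16 =80
r16=10000 pc1: +2 =82
r17=10001 pc2: +4 =86
r18=10010 pc2: +4 =90
r19=10011 pc3: +8 =98
r20=10100 pc2: +4 =102
r21=10101 pc3: +8 =110
r22=10110 pc3: +8 =118
r23=10111 pc4: +16 =134
r24=11000 pc2: +4 =138
r25=11001 pc3: +8 =146
r26=11010 pc3: +8 =154
r27=11011 pc4: +16 =170
r28=11100 pc3: +8 =178
r29=11101 pc4: +16 =194
r30=11110 pc4: +16 =210
r31=11111 pc5: +32 =242
r32=100000 pc1: +2 =244
r33=100001 pc2: +4 =248
r34=100010 pc2: +4 =252
r35=100011 pc3: +8 =260
r36=100100 pc2: +4 =264
r37=100101 pc3: +8 =272
r38=100110 pc3: +8 =280
r39=100111 pc4: +16 =296
r40=101000 pc2: +4 =300
r41=101001 pc3: +8 =308
r42=101010 pc3: +8 =316
r43=101011 pc4: +16 =332
r44=101100 pc3: +8 =340
r45=101101 pc4: +16 =356
r46=101110 pc4: +16 =372
r47=101111 pc5: +32 =404
r48=110000 pc2: +4 =408
r49=110001 pc3: +8 =416
r50=110010 pc3: +8 =424
r51=110011 pc4: +16 =440
r52=110100 pc3: +8 =448
r53=110101 pc4: +16 =464
r54=110110 pc4: +16 =480
r55=110111 pc5: +32 =512
r56=111000 pc3: +8 =520
r57=111001 pc4: +16 =536
r58=111010 pc4: +16 =552
r59=111011 pc5: +32 =584
r60=111100 pc4: +16 =600
r61=111101 pc5: +32 =632
r62=111110 pc5: +32 =664
r63=111111 pc6: +64 =728
r64=1000000 pc1: +2 =730
r65=1000001 pc2: +4 =734
r66=1000010 pc2: +4 =738
r67=1000011 pc3: +8 =746
r68=1000100 pc2: +4 =750
r69=1000101 pc3: +8 =758
r70=1000110 pc3: +8 =766
r71=1000111 pc4: +16 =782
r72=1001000 pc2: +4 =786
r73=1001001 pc3: +8 =794
r74=1001010 pc3: +8 =802
r75=1001011 pc4: +16 =818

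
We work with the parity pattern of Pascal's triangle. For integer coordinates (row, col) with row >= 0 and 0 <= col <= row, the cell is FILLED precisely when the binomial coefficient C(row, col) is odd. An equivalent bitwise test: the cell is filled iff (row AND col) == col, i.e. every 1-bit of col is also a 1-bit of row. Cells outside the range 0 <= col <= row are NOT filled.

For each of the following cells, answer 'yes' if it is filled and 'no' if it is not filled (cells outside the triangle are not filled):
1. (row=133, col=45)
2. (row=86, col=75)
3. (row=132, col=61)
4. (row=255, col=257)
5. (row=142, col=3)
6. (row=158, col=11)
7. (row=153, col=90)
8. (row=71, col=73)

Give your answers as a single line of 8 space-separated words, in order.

Answer: no no no no no no no no

Derivation:
(133,45): row=0b10000101, col=0b101101, row AND col = 0b101 = 5; 5 != 45 -> empty
(86,75): row=0b1010110, col=0b1001011, row AND col = 0b1000010 = 66; 66 != 75 -> empty
(132,61): row=0b10000100, col=0b111101, row AND col = 0b100 = 4; 4 != 61 -> empty
(255,257): col outside [0, 255] -> not filled
(142,3): row=0b10001110, col=0b11, row AND col = 0b10 = 2; 2 != 3 -> empty
(158,11): row=0b10011110, col=0b1011, row AND col = 0b1010 = 10; 10 != 11 -> empty
(153,90): row=0b10011001, col=0b1011010, row AND col = 0b11000 = 24; 24 != 90 -> empty
(71,73): col outside [0, 71] -> not filled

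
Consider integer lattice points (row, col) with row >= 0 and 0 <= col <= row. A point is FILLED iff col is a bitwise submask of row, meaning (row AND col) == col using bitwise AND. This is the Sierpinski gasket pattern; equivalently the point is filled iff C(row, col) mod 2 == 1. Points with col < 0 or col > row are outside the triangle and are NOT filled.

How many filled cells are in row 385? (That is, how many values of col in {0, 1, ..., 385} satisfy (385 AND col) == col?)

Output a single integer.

385 in binary = 110000001
popcount(385) = number of 1-bits in 110000001 = 3
A col c satisfies (385 AND c) == c iff every set bit of c is also set in 385; each of the 3 set bits of 385 can independently be on or off in c.
count = 2^3 = 8

Answer: 8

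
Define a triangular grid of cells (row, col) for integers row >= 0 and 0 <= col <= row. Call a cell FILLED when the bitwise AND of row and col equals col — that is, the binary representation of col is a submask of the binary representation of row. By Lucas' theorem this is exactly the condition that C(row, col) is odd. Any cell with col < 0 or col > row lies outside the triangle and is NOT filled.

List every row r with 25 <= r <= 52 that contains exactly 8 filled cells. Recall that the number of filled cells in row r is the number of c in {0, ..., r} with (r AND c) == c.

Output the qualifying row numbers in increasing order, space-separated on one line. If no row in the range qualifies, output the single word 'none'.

Row r has 2^popcount(r) filled cells, so we need popcount(r) = log2(8) = 3.
Scan r = 25..52 and keep those with exactly 3 one-bits:
r=25=11001 popcount=3 -> KEEP
r=26=11010 popcount=3 -> KEEP
r=27=11011 popcount=4 -> skip
r=28=11100 popcount=3 -> KEEP
r=29=11101 popcount=4 -> skip
r=30=11110 popcount=4 -> skip
r=31=11111 popcount=5 -> skip
r=32=100000 popcount=1 -> skip
r=33=100001 popcount=2 -> skip
r=34=100010 popcount=2 -> skip
r=35=100011 popcount=3 -> KEEP
r=36=100100 popcount=2 -> skip
r=37=100101 popcount=3 -> KEEP
r=38=100110 popcount=3 -> KEEP
r=39=100111 popcount=4 -> skip
r=40=101000 popcount=2 -> skip
r=41=101001 popcount=3 -> KEEP
r=42=101010 popcount=3 -> KEEP
r=43=101011 popcount=4 -> skip
r=44=101100 popcount=3 -> KEEP
r=45=101101 popcount=4 -> skip
r=46=101110 popcount=4 -> skip
r=47=101111 popcount=5 -> skip
r=48=110000 popcount=2 -> skip
r=49=110001 popcount=3 -> KEEP
r=50=110010 popcount=3 -> KEEP
r=51=110011 popcount=4 -> skip
r=52=110100 popcount=3 -> KEEP
Kept rows: 25 26 28 35 37 38 41 42 44 49 50 52

Answer: 25 26 28 35 37 38 41 42 44 49 50 52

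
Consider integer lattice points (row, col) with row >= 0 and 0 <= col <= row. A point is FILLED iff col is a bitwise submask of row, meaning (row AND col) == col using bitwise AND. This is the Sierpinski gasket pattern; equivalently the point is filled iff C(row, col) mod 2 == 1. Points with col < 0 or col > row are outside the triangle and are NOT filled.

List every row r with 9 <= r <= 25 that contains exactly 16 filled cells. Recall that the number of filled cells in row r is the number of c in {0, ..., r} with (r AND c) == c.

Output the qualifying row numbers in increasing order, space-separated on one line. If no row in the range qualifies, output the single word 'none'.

Row r has 2^popcount(r) filled cells, so we need popcount(r) = log2(16) = 4.
Scan r = 9..25 and keep those with exactly 4 one-bits:
r=9=1001 popcount=2 -> skip
r=10=1010 popcount=2 -> skip
r=11=1011 popcount=3 -> skip
r=12=1100 popcount=2 -> skip
r=13=1101 popcount=3 -> skip
r=14=1110 popcount=3 -> skip
r=15=1111 popcount=4 -> KEEP
r=16=10000 popcount=1 -> skip
r=17=10001 popcount=2 -> skip
r=18=10010 popcount=2 -> skip
r=19=10011 popcount=3 -> skip
r=20=10100 popcount=2 -> skip
r=21=10101 popcount=3 -> skip
r=22=10110 popcount=3 -> skip
r=23=10111 popcount=4 -> KEEP
r=24=11000 popcount=2 -> skip
r=25=11001 popcount=3 -> skip
Kept rows: 15 23

Answer: 15 23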